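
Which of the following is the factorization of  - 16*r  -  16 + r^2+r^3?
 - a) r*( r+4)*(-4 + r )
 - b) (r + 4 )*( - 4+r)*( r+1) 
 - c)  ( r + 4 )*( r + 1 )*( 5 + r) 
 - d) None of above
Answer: b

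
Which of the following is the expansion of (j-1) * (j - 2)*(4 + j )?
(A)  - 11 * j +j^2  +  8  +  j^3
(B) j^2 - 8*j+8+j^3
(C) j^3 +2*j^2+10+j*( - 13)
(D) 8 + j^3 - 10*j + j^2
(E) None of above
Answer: D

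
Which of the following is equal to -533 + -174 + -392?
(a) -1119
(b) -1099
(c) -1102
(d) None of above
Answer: b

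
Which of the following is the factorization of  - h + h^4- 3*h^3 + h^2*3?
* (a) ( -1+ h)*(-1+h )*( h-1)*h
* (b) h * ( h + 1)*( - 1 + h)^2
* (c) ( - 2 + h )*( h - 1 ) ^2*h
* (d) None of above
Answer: a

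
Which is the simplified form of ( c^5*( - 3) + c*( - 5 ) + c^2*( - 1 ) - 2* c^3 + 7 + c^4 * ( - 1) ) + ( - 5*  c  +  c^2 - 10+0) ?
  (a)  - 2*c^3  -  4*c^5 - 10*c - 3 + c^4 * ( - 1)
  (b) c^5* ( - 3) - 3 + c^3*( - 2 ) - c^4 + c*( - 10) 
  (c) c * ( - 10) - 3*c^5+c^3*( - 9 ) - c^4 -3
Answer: b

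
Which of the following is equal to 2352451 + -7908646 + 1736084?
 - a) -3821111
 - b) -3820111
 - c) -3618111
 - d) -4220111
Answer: b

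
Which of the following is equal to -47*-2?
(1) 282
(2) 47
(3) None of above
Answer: 3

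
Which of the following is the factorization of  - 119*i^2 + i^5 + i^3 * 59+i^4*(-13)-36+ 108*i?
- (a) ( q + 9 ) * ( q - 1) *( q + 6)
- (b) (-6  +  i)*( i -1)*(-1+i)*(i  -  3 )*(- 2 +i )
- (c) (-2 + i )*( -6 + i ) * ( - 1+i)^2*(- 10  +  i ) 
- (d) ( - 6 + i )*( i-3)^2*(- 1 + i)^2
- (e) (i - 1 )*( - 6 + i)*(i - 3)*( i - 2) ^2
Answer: b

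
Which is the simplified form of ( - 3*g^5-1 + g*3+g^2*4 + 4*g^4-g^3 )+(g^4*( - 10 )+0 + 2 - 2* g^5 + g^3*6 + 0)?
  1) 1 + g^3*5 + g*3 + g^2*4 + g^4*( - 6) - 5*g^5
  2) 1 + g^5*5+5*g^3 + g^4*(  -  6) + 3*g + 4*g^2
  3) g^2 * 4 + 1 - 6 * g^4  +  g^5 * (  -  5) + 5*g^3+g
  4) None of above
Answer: 1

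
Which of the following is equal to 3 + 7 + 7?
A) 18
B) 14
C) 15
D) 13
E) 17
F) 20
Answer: E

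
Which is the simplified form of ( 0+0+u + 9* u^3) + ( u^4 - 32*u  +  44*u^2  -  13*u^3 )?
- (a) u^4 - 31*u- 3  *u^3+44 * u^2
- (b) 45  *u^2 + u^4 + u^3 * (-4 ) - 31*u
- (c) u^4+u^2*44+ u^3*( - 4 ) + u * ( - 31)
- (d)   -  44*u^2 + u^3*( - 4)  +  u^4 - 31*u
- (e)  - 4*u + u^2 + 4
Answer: c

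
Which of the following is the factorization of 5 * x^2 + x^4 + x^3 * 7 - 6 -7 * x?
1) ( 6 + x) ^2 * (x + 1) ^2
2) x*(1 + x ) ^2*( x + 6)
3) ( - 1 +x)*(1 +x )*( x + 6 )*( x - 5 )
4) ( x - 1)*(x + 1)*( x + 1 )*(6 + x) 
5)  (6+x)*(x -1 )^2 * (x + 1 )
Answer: 4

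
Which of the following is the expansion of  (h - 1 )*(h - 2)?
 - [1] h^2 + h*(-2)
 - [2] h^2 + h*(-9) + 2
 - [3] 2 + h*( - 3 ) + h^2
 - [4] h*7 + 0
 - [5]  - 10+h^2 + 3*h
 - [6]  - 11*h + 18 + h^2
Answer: 3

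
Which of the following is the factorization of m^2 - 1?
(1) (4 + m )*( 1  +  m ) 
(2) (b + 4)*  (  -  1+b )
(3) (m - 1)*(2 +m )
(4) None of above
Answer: 4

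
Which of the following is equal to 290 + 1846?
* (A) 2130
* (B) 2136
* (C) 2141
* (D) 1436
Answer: B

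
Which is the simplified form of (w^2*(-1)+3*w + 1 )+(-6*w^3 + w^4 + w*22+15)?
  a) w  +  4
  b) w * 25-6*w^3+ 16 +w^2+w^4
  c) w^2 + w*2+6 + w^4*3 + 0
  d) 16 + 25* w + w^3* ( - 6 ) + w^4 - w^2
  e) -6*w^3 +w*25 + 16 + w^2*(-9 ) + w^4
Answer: d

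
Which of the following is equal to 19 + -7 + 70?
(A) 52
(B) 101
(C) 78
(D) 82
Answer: D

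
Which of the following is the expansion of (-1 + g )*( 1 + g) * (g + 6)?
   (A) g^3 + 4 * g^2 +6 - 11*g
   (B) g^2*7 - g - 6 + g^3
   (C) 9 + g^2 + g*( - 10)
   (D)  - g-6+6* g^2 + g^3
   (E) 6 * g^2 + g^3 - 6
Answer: D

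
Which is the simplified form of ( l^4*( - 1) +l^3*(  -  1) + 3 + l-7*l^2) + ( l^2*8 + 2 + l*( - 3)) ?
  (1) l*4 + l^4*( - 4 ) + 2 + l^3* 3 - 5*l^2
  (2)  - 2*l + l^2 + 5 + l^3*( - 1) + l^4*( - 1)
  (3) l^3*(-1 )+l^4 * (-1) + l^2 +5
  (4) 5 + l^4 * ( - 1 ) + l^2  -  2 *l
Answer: 2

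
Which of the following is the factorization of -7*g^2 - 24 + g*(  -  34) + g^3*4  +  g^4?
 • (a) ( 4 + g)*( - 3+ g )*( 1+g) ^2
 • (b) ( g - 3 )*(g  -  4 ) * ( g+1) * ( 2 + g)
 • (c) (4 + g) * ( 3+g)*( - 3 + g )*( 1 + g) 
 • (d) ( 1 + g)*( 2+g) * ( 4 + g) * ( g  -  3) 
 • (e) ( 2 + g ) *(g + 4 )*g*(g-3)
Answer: d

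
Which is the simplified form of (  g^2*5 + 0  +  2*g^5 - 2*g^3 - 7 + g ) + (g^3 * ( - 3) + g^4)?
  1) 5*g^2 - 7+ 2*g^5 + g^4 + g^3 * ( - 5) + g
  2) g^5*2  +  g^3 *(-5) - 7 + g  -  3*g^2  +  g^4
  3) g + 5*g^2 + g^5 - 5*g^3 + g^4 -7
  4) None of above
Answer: 1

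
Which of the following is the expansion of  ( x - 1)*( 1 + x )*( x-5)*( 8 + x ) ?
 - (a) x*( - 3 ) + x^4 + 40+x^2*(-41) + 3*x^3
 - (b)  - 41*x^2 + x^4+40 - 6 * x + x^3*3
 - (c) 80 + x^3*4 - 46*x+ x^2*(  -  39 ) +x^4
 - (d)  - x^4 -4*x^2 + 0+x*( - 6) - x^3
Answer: a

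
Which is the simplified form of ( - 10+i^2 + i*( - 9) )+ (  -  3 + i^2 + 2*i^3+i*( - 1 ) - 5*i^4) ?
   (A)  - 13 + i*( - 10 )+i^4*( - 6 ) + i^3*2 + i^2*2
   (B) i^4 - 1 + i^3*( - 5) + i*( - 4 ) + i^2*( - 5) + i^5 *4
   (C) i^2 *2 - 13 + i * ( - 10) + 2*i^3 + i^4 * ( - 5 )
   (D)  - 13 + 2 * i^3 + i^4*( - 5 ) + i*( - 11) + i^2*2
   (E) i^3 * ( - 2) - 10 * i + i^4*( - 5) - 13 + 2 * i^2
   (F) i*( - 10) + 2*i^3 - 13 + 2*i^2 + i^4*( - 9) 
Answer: C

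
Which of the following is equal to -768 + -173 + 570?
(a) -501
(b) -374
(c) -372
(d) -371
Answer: d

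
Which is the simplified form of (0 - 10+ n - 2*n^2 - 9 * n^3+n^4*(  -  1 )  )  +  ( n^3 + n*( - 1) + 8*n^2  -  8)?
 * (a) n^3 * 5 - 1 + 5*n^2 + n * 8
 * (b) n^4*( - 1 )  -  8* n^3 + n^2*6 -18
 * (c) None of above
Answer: b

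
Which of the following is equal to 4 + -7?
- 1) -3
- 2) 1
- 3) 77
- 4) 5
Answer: 1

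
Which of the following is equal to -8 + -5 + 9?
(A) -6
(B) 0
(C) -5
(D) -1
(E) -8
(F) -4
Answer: F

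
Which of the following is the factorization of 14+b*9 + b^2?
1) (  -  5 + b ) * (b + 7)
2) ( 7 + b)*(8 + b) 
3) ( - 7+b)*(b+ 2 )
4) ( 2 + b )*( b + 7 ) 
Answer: 4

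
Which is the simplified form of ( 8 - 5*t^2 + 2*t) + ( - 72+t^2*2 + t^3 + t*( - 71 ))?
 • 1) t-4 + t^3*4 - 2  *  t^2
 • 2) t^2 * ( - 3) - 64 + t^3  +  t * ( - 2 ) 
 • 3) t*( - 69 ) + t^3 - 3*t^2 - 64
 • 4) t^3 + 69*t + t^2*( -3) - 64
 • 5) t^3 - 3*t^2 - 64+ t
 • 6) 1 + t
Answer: 3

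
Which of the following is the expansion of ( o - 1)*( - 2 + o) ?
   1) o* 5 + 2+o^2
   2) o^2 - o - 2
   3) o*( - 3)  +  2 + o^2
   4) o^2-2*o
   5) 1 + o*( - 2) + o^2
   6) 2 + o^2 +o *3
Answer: 3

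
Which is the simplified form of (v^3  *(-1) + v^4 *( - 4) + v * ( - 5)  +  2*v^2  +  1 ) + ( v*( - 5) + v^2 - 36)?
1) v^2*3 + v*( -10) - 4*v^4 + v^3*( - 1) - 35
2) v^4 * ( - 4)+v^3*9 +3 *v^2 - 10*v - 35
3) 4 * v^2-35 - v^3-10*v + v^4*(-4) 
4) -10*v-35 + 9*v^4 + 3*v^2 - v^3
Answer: 1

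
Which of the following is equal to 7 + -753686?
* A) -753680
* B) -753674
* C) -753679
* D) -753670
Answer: C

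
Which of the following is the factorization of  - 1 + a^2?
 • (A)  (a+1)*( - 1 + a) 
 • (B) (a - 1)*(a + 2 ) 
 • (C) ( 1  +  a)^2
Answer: A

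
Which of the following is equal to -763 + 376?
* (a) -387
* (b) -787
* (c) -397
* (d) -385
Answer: a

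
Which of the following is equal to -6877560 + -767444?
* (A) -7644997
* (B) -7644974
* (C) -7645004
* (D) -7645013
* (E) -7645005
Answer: C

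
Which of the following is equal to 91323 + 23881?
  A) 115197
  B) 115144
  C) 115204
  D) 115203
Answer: C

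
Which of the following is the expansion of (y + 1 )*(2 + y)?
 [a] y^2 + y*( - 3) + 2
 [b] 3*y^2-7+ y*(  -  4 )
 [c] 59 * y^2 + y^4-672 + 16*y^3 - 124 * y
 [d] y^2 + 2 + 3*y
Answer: d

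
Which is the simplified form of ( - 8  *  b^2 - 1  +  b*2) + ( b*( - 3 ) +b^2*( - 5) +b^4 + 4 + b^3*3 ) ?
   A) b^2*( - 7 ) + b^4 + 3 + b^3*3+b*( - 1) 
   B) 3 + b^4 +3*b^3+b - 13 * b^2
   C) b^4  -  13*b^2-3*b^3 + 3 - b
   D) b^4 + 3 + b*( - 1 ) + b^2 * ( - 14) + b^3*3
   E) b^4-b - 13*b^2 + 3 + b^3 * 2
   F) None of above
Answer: F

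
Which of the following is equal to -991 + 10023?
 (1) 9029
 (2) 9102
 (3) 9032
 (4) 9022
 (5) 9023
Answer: 3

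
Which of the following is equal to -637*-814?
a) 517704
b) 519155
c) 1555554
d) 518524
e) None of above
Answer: e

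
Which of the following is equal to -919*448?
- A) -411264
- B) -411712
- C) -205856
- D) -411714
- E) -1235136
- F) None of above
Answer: B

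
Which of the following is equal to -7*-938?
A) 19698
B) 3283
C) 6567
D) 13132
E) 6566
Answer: E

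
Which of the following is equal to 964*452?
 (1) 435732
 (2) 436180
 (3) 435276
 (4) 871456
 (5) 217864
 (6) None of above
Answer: 6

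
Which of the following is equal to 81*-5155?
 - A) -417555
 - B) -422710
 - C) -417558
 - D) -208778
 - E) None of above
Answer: A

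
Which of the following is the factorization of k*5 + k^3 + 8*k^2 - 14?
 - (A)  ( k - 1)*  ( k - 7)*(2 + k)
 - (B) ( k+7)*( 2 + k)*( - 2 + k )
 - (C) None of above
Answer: C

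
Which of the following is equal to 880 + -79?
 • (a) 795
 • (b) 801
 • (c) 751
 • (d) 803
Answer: b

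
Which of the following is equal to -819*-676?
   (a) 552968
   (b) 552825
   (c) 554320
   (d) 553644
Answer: d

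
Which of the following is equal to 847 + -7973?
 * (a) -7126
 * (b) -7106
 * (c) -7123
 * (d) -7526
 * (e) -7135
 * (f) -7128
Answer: a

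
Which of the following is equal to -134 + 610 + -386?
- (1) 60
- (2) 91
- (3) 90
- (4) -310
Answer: 3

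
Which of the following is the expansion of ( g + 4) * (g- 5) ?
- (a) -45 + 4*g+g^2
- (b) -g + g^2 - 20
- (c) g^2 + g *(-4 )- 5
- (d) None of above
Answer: b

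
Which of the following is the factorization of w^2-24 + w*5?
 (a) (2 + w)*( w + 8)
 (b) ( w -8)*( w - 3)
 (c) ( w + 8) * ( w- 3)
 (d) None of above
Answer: c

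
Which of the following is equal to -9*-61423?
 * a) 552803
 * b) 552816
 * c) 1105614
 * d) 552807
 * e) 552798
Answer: d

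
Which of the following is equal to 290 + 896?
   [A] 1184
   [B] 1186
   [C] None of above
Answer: B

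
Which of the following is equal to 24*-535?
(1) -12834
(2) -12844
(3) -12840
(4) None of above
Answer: 3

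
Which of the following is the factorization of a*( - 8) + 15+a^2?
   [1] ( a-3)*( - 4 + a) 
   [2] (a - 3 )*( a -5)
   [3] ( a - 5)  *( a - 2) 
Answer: 2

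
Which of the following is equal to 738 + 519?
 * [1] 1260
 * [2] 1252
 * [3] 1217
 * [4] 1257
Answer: 4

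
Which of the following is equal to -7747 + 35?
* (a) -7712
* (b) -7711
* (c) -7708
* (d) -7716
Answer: a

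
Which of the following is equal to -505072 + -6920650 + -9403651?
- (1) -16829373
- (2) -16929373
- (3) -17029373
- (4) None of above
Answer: 1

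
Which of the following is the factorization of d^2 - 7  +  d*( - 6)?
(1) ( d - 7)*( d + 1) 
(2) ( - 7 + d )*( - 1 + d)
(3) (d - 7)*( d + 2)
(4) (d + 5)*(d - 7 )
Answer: 1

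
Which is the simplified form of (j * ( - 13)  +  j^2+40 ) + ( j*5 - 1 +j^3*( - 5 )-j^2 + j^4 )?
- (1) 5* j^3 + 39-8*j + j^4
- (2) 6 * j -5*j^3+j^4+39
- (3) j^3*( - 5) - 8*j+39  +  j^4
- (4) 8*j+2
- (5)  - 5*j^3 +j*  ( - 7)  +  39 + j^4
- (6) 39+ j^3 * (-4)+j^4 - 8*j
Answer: 3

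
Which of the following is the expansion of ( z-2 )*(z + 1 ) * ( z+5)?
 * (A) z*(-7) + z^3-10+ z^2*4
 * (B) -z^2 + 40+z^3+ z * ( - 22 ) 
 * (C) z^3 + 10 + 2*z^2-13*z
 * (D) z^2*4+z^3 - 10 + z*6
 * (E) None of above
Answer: A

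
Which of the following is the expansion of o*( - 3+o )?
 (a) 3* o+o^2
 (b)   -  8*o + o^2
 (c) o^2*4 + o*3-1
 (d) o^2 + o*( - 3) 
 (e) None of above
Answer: d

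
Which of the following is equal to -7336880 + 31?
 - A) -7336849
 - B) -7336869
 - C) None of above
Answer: A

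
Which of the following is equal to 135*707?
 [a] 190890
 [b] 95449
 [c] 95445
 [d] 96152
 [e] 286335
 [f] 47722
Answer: c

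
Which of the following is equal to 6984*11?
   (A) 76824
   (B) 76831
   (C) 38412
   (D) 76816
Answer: A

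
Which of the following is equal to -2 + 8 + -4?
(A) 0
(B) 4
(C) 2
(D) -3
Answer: C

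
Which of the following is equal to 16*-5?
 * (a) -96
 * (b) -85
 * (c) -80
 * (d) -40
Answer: c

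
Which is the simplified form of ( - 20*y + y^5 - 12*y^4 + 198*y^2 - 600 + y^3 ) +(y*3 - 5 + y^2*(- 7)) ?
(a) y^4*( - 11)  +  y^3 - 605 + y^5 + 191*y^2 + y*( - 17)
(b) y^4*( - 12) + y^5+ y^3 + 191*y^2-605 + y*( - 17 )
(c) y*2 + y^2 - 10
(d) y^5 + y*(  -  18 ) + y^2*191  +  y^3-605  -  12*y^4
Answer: b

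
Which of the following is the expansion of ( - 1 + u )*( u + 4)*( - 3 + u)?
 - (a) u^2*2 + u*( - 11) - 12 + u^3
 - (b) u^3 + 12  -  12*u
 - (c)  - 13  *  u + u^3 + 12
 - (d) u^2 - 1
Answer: c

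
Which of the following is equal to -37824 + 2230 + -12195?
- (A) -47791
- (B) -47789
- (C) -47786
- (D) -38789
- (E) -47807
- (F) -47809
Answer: B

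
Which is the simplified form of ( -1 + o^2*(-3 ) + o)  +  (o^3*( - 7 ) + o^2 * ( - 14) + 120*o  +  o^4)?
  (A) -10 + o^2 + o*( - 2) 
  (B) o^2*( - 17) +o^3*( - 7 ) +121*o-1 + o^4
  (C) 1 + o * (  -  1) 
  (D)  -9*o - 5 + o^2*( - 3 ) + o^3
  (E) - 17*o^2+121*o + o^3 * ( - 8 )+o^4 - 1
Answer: B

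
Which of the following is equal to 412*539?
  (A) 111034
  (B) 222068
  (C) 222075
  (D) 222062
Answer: B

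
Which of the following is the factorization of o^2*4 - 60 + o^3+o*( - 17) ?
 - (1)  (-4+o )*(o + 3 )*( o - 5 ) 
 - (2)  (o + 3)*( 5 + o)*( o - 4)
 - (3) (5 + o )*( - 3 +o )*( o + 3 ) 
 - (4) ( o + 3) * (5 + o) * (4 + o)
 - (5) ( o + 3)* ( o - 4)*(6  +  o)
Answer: 2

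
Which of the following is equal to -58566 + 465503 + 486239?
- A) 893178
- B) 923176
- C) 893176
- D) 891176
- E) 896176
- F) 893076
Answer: C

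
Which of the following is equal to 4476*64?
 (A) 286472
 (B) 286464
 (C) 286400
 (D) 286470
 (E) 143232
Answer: B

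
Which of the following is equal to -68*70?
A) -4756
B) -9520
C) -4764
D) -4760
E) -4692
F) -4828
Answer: D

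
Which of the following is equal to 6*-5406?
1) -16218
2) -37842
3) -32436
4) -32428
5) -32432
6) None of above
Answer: 3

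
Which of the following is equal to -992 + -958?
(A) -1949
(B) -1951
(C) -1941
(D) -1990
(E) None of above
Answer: E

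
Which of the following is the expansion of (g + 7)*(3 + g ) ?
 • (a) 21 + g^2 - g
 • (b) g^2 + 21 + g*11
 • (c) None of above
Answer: c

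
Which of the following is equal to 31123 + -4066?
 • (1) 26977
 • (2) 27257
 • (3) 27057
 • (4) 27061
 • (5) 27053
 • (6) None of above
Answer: 3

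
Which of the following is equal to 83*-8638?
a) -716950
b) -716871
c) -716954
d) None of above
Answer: c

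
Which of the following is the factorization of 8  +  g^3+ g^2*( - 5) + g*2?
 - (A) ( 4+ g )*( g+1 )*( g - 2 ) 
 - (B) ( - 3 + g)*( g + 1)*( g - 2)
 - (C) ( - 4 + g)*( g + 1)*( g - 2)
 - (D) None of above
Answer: C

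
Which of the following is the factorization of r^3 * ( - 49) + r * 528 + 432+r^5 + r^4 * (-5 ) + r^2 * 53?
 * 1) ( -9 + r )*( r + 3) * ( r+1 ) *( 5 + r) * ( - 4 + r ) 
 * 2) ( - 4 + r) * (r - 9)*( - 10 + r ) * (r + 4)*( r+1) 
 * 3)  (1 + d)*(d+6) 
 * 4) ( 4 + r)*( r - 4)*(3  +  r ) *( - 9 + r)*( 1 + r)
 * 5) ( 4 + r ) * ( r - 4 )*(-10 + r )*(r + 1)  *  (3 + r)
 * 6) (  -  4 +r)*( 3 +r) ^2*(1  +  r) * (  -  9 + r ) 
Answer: 4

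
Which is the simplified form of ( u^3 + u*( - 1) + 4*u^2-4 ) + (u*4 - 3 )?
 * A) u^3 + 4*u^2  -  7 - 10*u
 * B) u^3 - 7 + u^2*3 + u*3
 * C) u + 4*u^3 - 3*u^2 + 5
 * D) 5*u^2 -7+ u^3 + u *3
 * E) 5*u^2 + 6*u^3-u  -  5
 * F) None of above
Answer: F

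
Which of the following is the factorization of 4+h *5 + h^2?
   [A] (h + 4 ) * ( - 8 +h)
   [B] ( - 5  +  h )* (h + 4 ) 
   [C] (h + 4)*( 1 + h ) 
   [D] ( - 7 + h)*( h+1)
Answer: C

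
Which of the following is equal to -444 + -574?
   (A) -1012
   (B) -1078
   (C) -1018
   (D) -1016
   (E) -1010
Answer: C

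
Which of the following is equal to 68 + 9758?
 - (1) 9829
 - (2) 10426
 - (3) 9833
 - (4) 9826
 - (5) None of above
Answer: 4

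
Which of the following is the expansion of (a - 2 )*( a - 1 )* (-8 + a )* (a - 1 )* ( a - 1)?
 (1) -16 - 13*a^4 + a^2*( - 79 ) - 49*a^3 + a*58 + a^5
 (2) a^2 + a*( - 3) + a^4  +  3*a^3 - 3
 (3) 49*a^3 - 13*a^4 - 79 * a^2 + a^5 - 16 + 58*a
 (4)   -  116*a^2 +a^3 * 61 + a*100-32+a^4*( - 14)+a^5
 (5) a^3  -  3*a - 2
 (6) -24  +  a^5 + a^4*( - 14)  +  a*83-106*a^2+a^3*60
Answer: 3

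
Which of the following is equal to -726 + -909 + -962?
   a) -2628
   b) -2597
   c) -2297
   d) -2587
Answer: b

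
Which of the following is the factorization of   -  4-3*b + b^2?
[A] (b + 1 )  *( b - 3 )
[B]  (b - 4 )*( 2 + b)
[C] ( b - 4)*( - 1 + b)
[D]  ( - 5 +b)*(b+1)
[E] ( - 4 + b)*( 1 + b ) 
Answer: E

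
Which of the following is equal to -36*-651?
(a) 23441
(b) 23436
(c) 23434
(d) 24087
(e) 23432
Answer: b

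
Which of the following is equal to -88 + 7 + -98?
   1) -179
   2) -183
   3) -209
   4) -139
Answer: 1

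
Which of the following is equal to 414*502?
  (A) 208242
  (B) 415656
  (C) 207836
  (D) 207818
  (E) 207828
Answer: E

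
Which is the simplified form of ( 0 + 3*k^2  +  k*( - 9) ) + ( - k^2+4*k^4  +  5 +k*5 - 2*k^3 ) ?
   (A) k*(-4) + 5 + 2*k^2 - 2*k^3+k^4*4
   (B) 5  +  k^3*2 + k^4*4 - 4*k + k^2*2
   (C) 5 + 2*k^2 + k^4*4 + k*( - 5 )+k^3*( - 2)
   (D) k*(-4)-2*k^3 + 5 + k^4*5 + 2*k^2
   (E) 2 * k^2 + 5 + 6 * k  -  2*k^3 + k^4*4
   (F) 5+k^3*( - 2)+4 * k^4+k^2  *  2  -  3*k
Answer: A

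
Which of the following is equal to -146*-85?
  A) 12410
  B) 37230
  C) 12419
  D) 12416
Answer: A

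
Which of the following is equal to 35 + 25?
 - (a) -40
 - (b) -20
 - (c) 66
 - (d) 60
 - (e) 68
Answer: d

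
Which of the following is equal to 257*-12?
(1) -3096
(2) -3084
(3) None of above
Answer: 2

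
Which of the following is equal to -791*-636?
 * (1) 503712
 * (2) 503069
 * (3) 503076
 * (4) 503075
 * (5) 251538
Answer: 3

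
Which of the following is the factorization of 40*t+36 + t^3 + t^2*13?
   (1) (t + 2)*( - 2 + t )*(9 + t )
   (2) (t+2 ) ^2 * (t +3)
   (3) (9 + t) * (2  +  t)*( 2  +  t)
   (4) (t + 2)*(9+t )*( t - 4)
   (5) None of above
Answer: 3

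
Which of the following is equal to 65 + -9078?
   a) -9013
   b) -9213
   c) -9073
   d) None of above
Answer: a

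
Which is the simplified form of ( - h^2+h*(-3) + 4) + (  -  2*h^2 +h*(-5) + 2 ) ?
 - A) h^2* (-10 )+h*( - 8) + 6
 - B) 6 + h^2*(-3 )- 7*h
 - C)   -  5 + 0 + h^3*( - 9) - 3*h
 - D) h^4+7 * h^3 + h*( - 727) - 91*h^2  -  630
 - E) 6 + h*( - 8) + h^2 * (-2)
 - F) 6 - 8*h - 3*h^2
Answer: F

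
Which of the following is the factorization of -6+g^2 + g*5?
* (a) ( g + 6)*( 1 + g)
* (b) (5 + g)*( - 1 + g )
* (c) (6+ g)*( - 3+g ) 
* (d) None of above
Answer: d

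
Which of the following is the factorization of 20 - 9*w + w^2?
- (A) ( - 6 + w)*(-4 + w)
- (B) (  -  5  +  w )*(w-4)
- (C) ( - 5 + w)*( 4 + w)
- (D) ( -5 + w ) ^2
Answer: B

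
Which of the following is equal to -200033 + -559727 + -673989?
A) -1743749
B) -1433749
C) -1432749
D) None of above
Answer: B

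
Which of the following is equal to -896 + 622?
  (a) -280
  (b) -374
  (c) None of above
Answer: c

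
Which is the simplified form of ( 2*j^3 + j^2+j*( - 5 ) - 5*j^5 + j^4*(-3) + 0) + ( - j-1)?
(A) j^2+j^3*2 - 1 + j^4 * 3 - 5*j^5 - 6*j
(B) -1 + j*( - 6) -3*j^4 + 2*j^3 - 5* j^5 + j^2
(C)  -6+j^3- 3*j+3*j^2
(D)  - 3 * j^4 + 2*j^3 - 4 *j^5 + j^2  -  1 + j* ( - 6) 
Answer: B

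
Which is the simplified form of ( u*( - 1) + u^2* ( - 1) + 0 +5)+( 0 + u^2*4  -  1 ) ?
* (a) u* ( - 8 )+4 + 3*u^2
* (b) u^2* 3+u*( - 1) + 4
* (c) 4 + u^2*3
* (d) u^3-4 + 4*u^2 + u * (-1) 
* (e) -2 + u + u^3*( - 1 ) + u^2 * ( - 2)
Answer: b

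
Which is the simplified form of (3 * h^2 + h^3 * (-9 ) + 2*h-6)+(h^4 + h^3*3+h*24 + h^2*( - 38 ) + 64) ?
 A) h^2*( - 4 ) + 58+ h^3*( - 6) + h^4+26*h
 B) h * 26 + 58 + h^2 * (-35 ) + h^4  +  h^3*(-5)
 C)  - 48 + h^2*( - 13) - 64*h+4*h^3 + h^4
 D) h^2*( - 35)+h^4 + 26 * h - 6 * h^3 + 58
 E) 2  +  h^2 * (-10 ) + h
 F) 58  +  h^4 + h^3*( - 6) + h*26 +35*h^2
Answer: D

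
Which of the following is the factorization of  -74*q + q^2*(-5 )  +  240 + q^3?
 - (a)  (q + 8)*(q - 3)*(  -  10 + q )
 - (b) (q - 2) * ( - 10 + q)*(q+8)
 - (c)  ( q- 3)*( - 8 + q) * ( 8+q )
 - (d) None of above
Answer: a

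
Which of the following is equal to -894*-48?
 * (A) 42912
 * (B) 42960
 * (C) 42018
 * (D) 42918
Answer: A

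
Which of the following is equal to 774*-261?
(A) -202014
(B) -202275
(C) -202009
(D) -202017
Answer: A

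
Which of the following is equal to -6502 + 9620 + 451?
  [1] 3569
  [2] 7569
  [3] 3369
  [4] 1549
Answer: 1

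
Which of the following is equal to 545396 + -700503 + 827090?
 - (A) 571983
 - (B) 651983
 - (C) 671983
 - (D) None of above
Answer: C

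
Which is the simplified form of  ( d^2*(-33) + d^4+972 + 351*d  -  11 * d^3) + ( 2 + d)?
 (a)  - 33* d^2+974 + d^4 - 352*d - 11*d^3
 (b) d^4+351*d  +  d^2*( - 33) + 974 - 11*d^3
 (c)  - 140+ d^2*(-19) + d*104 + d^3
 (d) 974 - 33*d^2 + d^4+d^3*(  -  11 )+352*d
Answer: d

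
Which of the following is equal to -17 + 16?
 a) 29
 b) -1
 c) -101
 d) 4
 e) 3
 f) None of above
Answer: b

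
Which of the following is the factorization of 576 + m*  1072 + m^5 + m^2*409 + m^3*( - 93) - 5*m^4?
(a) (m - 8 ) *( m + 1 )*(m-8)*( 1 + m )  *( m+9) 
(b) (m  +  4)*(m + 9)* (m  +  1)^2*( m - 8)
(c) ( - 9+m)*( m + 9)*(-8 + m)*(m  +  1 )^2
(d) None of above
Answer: a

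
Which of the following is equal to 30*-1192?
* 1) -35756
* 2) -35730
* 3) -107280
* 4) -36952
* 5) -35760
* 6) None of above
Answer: 5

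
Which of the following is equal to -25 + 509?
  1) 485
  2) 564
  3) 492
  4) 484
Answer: 4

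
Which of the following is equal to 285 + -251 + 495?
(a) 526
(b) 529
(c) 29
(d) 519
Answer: b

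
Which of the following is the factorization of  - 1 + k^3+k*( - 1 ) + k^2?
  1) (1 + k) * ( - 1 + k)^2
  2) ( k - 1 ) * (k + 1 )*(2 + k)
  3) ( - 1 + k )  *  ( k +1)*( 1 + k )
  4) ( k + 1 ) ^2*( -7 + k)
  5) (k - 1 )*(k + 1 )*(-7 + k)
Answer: 3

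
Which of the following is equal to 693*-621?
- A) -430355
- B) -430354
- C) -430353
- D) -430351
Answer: C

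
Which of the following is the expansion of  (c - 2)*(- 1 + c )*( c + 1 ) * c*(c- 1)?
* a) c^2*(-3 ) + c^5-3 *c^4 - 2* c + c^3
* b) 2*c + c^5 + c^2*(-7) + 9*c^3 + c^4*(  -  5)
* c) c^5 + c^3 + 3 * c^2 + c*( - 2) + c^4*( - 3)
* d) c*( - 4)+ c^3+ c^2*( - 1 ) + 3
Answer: c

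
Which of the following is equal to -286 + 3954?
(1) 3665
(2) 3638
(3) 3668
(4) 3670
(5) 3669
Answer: 3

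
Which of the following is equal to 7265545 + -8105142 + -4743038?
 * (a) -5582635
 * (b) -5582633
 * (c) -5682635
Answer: a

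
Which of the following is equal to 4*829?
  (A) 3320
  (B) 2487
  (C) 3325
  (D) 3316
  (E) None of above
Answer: D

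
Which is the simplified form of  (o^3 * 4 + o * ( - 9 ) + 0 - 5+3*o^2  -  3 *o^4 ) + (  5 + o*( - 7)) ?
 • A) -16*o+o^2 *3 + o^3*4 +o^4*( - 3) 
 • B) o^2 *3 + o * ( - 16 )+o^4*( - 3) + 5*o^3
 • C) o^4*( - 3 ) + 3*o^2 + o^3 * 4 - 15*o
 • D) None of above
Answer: A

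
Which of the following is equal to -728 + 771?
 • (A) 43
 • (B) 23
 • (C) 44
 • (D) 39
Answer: A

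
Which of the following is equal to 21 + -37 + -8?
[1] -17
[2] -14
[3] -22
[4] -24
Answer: 4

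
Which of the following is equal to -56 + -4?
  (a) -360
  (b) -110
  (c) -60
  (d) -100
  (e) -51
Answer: c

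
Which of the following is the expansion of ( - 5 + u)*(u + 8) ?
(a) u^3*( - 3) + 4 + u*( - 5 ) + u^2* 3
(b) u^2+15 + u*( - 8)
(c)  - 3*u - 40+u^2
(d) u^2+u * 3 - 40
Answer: d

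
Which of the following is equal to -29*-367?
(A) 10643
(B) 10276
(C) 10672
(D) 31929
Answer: A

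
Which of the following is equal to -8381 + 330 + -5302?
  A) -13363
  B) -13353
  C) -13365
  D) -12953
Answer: B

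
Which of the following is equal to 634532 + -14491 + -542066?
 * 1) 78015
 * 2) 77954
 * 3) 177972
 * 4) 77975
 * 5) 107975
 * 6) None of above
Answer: 4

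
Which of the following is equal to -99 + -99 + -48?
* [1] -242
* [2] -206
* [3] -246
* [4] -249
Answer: 3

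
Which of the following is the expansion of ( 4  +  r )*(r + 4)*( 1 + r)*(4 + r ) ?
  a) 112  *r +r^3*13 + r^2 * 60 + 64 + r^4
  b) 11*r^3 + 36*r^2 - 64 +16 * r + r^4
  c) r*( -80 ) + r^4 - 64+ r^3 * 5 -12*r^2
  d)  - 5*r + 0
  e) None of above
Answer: a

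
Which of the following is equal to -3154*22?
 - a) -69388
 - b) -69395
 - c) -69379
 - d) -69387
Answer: a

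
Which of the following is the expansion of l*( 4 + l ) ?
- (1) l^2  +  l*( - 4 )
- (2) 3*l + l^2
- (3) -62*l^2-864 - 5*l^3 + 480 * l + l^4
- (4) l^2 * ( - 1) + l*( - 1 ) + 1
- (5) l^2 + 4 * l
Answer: 5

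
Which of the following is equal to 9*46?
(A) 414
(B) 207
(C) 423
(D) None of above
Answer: A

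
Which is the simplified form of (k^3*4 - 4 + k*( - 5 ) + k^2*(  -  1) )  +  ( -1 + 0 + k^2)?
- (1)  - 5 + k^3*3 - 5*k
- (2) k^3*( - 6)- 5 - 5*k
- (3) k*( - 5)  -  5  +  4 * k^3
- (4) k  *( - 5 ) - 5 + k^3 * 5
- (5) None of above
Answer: 3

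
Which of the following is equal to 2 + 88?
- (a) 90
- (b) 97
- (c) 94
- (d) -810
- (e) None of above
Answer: a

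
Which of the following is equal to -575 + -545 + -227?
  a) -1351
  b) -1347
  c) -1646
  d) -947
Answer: b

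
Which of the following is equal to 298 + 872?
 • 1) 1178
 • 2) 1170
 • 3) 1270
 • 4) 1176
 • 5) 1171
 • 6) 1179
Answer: 2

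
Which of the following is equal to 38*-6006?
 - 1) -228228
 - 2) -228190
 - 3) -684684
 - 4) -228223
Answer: 1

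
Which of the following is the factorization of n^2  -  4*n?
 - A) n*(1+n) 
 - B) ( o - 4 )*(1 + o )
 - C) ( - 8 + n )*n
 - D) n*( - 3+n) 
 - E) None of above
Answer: E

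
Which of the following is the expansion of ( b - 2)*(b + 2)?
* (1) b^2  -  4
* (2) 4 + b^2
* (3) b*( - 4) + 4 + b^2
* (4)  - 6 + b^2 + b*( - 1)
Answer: 1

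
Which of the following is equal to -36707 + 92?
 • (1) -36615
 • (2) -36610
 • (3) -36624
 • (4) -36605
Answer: 1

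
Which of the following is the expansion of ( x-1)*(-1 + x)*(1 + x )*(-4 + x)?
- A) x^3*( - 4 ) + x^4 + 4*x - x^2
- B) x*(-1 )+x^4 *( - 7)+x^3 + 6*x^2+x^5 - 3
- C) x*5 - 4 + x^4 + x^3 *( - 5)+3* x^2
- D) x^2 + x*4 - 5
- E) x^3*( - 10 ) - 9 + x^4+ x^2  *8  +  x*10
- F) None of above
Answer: C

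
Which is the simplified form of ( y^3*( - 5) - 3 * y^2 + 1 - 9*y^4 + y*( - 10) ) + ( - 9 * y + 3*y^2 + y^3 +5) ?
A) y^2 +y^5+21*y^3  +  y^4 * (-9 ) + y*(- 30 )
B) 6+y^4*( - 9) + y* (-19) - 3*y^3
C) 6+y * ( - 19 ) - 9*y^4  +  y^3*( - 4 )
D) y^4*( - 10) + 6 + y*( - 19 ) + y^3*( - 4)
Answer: C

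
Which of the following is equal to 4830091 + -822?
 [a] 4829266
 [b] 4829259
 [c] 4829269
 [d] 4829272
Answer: c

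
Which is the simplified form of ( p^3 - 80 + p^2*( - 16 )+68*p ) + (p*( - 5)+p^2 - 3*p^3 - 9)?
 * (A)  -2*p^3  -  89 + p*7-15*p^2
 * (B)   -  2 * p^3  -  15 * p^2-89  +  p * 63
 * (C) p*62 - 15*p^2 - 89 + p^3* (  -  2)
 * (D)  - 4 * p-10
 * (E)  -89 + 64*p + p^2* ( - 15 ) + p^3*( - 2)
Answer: B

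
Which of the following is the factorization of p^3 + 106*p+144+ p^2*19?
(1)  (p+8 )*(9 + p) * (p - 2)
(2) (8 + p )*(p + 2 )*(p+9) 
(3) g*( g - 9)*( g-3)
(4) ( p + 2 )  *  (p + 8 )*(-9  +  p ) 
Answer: 2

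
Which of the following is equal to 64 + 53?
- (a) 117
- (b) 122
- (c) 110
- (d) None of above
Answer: a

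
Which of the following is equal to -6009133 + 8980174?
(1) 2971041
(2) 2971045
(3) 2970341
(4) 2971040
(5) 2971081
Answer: 1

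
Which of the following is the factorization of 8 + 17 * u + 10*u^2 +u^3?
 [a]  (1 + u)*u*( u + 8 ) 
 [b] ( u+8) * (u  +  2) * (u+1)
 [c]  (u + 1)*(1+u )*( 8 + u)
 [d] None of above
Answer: c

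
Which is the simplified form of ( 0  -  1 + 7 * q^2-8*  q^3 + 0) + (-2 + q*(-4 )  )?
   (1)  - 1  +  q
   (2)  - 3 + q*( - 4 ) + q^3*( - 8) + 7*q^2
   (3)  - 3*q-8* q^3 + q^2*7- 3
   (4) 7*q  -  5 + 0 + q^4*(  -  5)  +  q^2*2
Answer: 2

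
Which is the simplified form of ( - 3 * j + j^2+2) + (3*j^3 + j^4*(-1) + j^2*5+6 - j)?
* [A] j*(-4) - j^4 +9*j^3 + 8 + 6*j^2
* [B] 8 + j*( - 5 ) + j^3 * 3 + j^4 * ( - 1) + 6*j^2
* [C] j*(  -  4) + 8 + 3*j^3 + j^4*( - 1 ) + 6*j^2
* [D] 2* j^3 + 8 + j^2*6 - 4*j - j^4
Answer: C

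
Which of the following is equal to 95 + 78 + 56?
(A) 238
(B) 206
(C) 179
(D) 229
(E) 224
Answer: D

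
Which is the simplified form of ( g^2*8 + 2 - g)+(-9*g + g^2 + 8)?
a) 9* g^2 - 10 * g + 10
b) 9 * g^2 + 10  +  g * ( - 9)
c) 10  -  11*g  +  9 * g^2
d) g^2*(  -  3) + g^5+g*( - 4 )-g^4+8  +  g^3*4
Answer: a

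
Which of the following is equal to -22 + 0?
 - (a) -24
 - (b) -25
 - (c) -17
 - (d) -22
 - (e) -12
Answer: d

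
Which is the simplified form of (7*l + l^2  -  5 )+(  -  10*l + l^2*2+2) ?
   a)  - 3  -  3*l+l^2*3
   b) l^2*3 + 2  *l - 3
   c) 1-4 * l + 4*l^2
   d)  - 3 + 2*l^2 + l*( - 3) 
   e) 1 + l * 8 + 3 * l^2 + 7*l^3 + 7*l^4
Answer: a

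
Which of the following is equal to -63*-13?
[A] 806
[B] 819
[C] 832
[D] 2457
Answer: B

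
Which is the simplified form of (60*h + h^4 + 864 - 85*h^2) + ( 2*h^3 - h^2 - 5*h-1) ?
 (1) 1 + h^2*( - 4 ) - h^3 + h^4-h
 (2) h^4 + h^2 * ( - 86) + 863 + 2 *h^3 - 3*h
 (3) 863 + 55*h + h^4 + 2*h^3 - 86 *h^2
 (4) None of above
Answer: 3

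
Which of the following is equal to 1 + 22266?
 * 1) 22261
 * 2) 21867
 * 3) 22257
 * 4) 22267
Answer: 4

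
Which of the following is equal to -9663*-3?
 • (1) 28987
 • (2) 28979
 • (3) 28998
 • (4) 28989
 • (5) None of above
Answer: 4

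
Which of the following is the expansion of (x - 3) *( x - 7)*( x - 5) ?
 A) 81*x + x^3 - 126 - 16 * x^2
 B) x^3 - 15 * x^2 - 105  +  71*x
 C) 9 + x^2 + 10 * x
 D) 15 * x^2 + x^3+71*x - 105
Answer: B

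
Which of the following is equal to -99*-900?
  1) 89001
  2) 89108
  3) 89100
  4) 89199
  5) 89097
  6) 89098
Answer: 3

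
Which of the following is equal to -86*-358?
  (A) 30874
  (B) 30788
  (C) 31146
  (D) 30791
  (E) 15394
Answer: B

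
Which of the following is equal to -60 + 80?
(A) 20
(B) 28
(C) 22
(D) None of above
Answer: A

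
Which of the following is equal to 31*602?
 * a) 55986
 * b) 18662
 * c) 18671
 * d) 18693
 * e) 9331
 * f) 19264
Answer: b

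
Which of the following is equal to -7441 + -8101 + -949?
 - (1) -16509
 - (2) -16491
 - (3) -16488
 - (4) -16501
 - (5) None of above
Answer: 2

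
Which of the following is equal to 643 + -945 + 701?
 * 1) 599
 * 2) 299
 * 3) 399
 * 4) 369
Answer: 3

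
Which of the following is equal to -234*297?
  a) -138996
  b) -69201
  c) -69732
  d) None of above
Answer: d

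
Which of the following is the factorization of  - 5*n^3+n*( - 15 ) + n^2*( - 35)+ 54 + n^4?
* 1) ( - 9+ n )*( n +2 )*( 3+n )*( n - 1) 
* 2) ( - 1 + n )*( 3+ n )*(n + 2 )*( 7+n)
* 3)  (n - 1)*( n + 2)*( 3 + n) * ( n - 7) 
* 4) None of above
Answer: 1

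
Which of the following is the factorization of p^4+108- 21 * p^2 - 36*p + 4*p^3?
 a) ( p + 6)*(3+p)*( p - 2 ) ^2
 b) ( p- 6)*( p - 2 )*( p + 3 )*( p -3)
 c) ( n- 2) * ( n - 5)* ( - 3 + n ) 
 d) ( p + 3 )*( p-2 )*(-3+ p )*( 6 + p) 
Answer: d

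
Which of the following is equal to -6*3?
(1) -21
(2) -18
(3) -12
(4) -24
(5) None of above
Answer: 2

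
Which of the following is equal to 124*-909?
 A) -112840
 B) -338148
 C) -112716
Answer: C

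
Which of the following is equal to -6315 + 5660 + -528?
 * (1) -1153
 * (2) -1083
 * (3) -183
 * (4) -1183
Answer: 4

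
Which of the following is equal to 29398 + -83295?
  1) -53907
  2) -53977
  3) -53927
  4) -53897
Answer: 4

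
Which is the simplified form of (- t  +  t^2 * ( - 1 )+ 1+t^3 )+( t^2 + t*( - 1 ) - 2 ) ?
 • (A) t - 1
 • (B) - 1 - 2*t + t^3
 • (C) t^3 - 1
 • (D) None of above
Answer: B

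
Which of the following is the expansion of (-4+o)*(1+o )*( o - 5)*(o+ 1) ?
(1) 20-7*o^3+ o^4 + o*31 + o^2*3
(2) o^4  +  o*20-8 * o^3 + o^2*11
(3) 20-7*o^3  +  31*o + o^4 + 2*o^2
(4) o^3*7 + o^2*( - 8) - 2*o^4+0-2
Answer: 1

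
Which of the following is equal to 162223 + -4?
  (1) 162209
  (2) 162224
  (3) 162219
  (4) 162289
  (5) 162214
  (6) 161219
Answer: 3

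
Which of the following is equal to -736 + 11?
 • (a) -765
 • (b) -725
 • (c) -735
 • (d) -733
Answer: b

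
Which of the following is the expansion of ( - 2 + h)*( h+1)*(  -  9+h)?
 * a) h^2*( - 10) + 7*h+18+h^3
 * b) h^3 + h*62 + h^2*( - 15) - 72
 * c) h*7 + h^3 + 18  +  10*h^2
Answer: a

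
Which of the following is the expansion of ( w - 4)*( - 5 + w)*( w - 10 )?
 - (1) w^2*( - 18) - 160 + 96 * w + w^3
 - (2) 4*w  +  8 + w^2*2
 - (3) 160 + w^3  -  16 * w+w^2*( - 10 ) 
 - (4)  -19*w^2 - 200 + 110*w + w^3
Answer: 4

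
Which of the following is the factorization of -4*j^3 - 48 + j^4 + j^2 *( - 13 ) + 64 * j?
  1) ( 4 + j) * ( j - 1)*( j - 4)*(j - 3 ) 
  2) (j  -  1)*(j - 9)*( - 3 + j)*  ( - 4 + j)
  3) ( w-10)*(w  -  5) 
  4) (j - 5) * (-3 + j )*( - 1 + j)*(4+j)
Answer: 1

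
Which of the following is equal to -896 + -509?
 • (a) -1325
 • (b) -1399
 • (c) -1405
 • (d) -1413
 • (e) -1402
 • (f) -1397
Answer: c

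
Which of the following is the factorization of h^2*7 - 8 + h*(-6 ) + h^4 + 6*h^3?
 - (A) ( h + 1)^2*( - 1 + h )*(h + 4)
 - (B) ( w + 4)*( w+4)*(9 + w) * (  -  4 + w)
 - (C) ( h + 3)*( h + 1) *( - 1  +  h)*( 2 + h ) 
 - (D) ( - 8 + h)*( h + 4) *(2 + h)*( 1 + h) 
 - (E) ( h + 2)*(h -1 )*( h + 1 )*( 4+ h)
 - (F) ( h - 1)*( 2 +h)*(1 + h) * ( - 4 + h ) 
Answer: E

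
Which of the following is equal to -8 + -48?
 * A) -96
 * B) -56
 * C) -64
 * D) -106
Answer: B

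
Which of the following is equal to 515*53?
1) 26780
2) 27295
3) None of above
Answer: 2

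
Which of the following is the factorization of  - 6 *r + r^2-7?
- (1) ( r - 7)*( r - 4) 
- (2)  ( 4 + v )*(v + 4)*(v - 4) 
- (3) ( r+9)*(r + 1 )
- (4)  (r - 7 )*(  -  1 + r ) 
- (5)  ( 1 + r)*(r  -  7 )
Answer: 5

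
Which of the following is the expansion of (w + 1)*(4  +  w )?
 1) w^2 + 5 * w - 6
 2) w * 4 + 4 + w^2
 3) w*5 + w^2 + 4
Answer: 3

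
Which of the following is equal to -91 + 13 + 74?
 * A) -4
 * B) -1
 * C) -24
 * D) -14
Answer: A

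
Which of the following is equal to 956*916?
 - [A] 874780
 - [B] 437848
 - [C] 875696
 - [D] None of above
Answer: C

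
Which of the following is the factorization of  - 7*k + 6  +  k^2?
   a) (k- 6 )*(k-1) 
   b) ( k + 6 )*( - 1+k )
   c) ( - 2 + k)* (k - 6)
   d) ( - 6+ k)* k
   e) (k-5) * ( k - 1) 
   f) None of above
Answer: a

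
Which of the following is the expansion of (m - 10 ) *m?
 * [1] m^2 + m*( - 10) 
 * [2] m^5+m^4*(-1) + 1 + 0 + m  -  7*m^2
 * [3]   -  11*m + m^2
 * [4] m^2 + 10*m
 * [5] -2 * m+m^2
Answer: 1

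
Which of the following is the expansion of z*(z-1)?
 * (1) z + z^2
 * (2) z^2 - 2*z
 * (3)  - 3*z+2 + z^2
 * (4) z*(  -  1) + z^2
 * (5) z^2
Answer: 4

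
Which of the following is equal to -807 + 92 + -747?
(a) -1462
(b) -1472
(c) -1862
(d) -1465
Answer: a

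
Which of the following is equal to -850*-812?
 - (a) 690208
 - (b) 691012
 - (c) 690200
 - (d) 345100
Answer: c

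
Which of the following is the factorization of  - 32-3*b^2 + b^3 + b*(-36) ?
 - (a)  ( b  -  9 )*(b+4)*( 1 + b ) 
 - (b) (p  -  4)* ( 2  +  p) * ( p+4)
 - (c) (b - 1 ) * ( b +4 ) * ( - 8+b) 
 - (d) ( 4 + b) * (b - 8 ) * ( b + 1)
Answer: d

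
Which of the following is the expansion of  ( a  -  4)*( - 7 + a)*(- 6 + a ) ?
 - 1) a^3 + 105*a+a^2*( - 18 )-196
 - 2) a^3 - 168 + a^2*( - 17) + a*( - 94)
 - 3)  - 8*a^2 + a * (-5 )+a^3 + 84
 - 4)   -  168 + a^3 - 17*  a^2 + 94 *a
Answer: 4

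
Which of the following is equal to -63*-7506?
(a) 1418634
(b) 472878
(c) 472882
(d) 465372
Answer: b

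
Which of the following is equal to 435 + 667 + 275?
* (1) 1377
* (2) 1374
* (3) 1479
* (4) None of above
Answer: 1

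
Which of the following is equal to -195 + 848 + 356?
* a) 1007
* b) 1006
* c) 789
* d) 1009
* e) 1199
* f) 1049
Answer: d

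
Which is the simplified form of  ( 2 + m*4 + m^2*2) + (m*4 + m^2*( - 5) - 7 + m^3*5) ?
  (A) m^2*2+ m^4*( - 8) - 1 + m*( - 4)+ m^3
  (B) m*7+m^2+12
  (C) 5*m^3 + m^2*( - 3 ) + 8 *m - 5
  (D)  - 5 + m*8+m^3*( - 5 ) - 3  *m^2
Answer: C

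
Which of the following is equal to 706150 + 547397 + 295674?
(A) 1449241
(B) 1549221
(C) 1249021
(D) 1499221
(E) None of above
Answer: B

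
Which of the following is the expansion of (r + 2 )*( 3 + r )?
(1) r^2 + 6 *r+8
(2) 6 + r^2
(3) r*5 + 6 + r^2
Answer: 3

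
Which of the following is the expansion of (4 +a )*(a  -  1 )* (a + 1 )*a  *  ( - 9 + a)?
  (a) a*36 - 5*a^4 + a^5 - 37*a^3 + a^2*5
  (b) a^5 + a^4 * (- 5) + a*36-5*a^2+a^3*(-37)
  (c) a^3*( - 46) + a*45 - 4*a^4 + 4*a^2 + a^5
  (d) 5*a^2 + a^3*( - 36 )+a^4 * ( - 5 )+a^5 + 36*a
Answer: a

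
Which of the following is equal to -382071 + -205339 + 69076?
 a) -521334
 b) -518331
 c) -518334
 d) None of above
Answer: c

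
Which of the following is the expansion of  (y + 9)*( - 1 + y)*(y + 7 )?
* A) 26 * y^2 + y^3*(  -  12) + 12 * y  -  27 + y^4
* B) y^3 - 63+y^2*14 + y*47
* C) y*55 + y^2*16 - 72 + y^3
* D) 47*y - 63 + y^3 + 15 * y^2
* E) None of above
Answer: D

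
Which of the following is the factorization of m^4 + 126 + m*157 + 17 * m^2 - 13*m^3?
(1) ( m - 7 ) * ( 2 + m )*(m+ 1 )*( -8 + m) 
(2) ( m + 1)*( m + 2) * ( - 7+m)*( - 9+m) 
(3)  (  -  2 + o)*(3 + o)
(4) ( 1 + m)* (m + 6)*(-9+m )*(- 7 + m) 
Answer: 2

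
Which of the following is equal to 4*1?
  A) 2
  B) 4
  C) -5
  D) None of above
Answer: B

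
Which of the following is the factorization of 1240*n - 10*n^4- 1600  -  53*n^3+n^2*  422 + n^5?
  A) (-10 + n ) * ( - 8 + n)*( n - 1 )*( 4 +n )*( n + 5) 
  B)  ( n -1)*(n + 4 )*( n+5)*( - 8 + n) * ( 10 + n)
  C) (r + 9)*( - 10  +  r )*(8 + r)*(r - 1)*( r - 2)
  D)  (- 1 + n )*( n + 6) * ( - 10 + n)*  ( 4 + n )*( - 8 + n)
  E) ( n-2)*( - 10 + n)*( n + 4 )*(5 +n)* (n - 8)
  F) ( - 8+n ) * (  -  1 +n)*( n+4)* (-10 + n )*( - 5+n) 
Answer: A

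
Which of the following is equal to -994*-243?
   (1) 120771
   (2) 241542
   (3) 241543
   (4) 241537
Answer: 2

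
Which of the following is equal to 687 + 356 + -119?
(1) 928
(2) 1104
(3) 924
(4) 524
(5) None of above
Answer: 3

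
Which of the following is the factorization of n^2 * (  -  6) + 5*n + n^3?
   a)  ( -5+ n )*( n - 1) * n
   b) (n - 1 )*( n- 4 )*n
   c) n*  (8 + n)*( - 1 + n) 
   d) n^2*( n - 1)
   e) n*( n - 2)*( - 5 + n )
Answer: a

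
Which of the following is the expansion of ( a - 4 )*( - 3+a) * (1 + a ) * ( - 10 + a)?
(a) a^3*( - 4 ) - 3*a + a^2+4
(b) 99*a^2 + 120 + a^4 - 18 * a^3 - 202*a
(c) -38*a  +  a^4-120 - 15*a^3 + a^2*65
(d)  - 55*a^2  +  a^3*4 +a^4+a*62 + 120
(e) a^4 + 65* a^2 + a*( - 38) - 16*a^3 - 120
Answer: e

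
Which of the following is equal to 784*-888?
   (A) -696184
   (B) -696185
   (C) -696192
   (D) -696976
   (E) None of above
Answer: C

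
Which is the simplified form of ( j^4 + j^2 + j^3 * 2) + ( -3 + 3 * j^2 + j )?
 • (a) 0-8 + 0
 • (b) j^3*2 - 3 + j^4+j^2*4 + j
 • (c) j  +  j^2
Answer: b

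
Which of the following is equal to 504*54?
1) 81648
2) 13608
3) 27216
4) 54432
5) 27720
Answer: 3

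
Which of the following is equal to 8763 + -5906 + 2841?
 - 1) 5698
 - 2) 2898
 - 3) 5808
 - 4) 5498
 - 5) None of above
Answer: 1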